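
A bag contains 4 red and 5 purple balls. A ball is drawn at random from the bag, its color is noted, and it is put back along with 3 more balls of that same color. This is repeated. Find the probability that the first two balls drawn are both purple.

10/27

After a purple draw the bag holds 8 purple out of 12.
P = (5/9)·(8/12) = 10/27 ≈ 0.3704.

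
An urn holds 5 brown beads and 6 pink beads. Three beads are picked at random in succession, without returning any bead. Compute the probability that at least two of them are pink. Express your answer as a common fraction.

19/33

Sum the hypergeometric tail for j = 2,…,3 pink beads.
Favorable = C(6,2)·C(5,1) + C(6,3)·C(5,0) = 95; total = C(11,3) = 165.
P = 95/165 = 19/33 ≈ 0.5758.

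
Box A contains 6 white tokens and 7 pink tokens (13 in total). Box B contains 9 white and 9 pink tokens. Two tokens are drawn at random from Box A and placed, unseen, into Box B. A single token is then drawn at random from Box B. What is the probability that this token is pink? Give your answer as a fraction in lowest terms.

Condition on how many of the transferred tokens are pink (from Box A: 7 pink of 13; then Box B has 20 total).
  0 pink: C(7,0)C(6,2)/C(13,2) = 5/26; then P = 9/20
  1 pink: C(7,1)C(6,1)/C(13,2) = 7/13; then P = 10/20
  2 pink: C(7,2)C(6,0)/C(13,2) = 7/26; then P = 11/20
P(pink from Box B) = 131/260 ≈ 0.5038.

131/260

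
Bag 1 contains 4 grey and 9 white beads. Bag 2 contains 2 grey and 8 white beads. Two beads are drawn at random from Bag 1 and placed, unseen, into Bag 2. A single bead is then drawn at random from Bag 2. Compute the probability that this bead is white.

61/78

Condition on how many of the transferred beads are white (from Bag 1: 9 white of 13; then Bag 2 has 12 total).
  0 white: C(9,0)C(4,2)/C(13,2) = 1/13; then P = 8/12
  1 white: C(9,1)C(4,1)/C(13,2) = 6/13; then P = 9/12
  2 white: C(9,2)C(4,0)/C(13,2) = 6/13; then P = 10/12
P(white from Bag 2) = 61/78 ≈ 0.7821.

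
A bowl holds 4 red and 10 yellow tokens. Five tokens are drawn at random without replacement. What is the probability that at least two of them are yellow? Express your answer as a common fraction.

Sum the hypergeometric tail for j = 2,…,5 yellow tokens.
Favorable = C(10,2)·C(4,3) + C(10,3)·C(4,2) + C(10,4)·C(4,1) + C(10,5)·C(4,0) = 1992; total = C(14,5) = 2002.
P = 1992/2002 = 996/1001 ≈ 0.9950.

996/1001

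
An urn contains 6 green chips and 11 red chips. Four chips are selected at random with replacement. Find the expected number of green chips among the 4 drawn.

24/17

By linearity of expectation, E[X] = Σ P(draw i is green); each independent draw has P(green) = 6/17.
E[X] = 4 · 6/17 = 24/17 ≈ 1.4118.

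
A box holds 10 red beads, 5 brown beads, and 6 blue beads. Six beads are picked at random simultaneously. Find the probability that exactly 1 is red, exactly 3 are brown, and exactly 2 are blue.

Unordered draws without replacement: count favorable combinations over C(21,6).
Favorable = C(10,1) · C(5,3) · C(6,2) = 1500; total = C(21,6) = 54264.
P = 1500/54264 = 125/4522 ≈ 0.0276.

125/4522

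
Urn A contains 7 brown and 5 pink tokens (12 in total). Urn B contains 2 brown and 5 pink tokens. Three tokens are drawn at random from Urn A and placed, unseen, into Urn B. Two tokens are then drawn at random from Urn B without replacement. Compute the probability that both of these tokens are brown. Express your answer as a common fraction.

Condition on how many of the transferred tokens are brown (from Urn A: 7 brown of 12; then Urn B has 10 total).
  0 brown: C(7,0)C(5,3)/C(12,3) = 1/22; then P = C(2,2)/C(10,2) = 1/45
  1 brown: C(7,1)C(5,2)/C(12,3) = 7/22; then P = C(3,2)/C(10,2) = 1/15
  2 brown: C(7,2)C(5,1)/C(12,3) = 21/44; then P = C(4,2)/C(10,2) = 2/15
  3 brown: C(7,3)C(5,0)/C(12,3) = 7/44; then P = C(5,2)/C(10,2) = 2/9
P(both brown) = 4/33 ≈ 0.1212.

4/33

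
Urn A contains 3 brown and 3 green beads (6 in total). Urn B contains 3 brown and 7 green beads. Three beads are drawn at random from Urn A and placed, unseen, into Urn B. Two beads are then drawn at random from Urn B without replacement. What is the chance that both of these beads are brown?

Condition on how many of the transferred beads are brown (from Urn A: 3 brown of 6; then Urn B has 13 total).
  0 brown: C(3,0)C(3,3)/C(6,3) = 1/20; then P = C(3,2)/C(13,2) = 1/26
  1 brown: C(3,1)C(3,2)/C(6,3) = 9/20; then P = C(4,2)/C(13,2) = 1/13
  2 brown: C(3,2)C(3,1)/C(6,3) = 9/20; then P = C(5,2)/C(13,2) = 5/39
  3 brown: C(3,3)C(3,0)/C(6,3) = 1/20; then P = C(6,2)/C(13,2) = 5/26
P(both brown) = 27/260 ≈ 0.1038.

27/260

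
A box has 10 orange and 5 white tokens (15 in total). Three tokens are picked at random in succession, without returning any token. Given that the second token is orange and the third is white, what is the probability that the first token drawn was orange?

P(first=orange and the second token is orange and the third is white) = (10/15)·(9/14)·(5/13) = 15/91.
P(E) = Σ over first color = 15/91 + 20/273 = 5/21.
By Bayes, P(first=orange | E) = 15/91 / 5/21 = 9/13 ≈ 0.6923.

9/13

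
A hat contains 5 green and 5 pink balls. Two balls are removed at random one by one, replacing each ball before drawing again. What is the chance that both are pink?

Multiply the conditional probability of each draw in order, with replacement (the composition resets each draw).
P = (5/10) · (5/10) = 1/4 ≈ 0.2500.

1/4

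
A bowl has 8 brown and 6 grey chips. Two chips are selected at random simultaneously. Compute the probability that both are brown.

4/13

Unordered draws without replacement: count favorable combinations over C(14,2).
Favorable = C(8,2) · C(6,0) = 28; total = C(14,2) = 91.
P = 28/91 = 4/13 ≈ 0.3077.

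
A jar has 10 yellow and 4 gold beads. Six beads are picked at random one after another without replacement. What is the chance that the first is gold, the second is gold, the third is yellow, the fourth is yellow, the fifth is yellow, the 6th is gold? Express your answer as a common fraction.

8/1001

Multiply the conditional probability of each draw in order, without replacement, so each draw removes one from its color and from the total.
P = (4/14) · (3/13) · (10/12) · (9/11) · (8/10) · (2/9) = 8/1001 ≈ 0.0080.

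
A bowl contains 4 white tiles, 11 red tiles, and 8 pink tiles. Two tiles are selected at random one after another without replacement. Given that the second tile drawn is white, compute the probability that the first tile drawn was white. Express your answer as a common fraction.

P(first=white and the second tile drawn is white) = (4/23)·(3/22) = 6/253.
P(the second tile drawn is white) = Σ over first color = 6/253 + 2/23 + 16/253 = 4/23.
By Bayes, P(first=white | the second tile drawn is white) = 6/253 / 4/23 = 3/22 ≈ 0.1364.

3/22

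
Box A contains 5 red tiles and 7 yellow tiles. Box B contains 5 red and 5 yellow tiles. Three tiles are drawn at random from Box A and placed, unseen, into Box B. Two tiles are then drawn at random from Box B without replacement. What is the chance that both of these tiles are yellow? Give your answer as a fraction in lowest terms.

289/1144

Condition on how many of the transferred tiles are yellow (from Box A: 7 yellow of 12; then Box B has 13 total).
  0 yellow: C(7,0)C(5,3)/C(12,3) = 1/22; then P = C(5,2)/C(13,2) = 5/39
  1 yellow: C(7,1)C(5,2)/C(12,3) = 7/22; then P = C(6,2)/C(13,2) = 5/26
  2 yellow: C(7,2)C(5,1)/C(12,3) = 21/44; then P = C(7,2)/C(13,2) = 7/26
  3 yellow: C(7,3)C(5,0)/C(12,3) = 7/44; then P = C(8,2)/C(13,2) = 14/39
P(both yellow) = 289/1144 ≈ 0.2526.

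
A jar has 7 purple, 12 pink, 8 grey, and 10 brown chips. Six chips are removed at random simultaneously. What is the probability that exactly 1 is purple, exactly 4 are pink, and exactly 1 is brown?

Unordered draws without replacement: count favorable combinations over C(37,6).
Favorable = C(7,1) · C(12,4) · C(8,0) · C(10,1) = 34650; total = C(37,6) = 2324784.
P = 34650/2324784 = 75/5032 ≈ 0.0149.

75/5032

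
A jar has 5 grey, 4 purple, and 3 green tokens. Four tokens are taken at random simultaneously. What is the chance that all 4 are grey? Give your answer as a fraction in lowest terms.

1/99

Unordered draws without replacement: count favorable combinations over C(12,4).
Favorable = C(5,4) · C(4,0) · C(3,0) = 5; total = C(12,4) = 495.
P = 5/495 = 1/99 ≈ 0.0101.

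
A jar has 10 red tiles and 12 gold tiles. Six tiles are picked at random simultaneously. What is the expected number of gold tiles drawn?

36/11

By linearity of expectation, E[X] = Σ P(draw i is gold); by symmetry each draw (even without replacement) has P(gold) = 12/22.
E[X] = 6 · 12/22 = 36/11 ≈ 3.2727.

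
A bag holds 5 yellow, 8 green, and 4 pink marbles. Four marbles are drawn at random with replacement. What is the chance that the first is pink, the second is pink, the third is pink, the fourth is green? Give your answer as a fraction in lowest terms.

512/83521

Multiply the conditional probability of each draw in order, with replacement (the composition resets each draw).
P = (4/17) · (4/17) · (4/17) · (8/17) = 512/83521 ≈ 0.0061.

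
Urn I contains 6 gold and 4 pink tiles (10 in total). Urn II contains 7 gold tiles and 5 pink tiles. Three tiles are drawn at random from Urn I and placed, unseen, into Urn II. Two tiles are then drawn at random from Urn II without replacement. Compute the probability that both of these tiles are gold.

173/525

Condition on how many of the transferred tiles are gold (from Urn I: 6 gold of 10; then Urn II has 15 total).
  0 gold: C(6,0)C(4,3)/C(10,3) = 1/30; then P = C(7,2)/C(15,2) = 1/5
  1 gold: C(6,1)C(4,2)/C(10,3) = 3/10; then P = C(8,2)/C(15,2) = 4/15
  2 gold: C(6,2)C(4,1)/C(10,3) = 1/2; then P = C(9,2)/C(15,2) = 12/35
  3 gold: C(6,3)C(4,0)/C(10,3) = 1/6; then P = C(10,2)/C(15,2) = 3/7
P(both gold) = 173/525 ≈ 0.3295.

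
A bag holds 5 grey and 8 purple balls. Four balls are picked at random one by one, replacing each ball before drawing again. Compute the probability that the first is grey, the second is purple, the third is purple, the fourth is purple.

2560/28561

Multiply the conditional probability of each draw in order, with replacement (the composition resets each draw).
P = (5/13) · (8/13) · (8/13) · (8/13) = 2560/28561 ≈ 0.0896.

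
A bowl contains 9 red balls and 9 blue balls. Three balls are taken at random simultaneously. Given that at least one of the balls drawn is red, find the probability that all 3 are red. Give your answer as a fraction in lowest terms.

P(all 3 red) = C(9,3)/C(18,3) = 7/68; P(at least one red) = 1 − C(9,3)/C(18,3) = 61/68.
Since 'all 3 red' ⊆ 'at least one red', P(all 3 | at least one) = 7/68 / 61/68 = 7/61 ≈ 0.1148.

7/61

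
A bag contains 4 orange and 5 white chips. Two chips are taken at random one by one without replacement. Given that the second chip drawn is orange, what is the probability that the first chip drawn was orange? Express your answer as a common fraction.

3/8

P(first=orange and the second chip drawn is orange) = (4/9)·(3/8) = 1/6.
P(the second chip drawn is orange) = Σ over first color = 1/6 + 5/18 = 4/9.
By Bayes, P(first=orange | the second chip drawn is orange) = 1/6 / 4/9 = 3/8 ≈ 0.3750.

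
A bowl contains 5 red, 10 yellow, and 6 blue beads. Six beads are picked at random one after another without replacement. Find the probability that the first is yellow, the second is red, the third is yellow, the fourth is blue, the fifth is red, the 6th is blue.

Multiply the conditional probability of each draw in order, without replacement, so each draw removes one from its color and from the total.
P = (10/21) · (5/20) · (9/19) · (6/18) · (4/17) · (5/16) = 25/18088 ≈ 0.0014.

25/18088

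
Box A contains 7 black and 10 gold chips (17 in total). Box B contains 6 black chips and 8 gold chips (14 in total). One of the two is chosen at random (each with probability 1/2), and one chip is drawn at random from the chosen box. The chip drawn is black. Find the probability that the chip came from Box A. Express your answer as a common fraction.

P(black | Box A) = 7/17; P(black | Box B) = 3/7.
P(black) = 1/2·7/17 + 1/2·3/7 = 50/119.
By Bayes' rule, P(Box A | black) = 7/34 / 50/119 = 49/100 ≈ 0.4900.

49/100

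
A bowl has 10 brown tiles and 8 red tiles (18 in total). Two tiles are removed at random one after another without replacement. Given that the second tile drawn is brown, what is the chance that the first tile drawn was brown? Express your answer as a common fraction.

P(first=brown and the second tile drawn is brown) = (10/18)·(9/17) = 5/17.
P(the second tile drawn is brown) = Σ over first color = 5/17 + 40/153 = 5/9.
By Bayes, P(first=brown | the second tile drawn is brown) = 5/17 / 5/9 = 9/17 ≈ 0.5294.

9/17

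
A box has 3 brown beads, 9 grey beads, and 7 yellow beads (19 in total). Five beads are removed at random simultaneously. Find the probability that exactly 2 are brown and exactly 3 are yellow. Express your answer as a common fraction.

Unordered draws without replacement: count favorable combinations over C(19,5).
Favorable = C(3,2) · C(9,0) · C(7,3) = 105; total = C(19,5) = 11628.
P = 105/11628 = 35/3876 ≈ 0.0090.

35/3876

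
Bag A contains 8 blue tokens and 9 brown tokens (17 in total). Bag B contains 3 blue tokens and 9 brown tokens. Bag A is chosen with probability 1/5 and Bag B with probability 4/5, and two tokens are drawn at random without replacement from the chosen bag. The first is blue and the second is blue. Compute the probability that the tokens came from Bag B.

68/145

P(E | Bag A) = 7/34; P(E | Bag B) = 1/22.
P(E) = 1/5·7/34 + 4/5·1/22 = 29/374.
By Bayes' rule, P(Bag B | E) = 2/55 / 29/374 = 68/145 ≈ 0.4690.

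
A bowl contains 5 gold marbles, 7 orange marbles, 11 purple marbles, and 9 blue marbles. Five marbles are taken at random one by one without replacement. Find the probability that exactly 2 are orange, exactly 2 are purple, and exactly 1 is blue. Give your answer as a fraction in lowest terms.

1485/28768

Unordered draws without replacement: count favorable combinations over C(32,5).
Favorable = C(5,0) · C(7,2) · C(11,2) · C(9,1) = 10395; total = C(32,5) = 201376.
P = 10395/201376 = 1485/28768 ≈ 0.0516.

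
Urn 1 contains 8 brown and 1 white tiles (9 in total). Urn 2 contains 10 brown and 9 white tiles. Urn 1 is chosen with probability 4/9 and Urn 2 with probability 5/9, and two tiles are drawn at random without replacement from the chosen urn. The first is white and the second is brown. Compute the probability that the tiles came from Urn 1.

P(E | Urn 1) = 1/9; P(E | Urn 2) = 5/19.
P(E) = 4/9·1/9 + 5/9·5/19 = 301/1539.
By Bayes' rule, P(Urn 1 | E) = 4/81 / 301/1539 = 76/301 ≈ 0.2525.

76/301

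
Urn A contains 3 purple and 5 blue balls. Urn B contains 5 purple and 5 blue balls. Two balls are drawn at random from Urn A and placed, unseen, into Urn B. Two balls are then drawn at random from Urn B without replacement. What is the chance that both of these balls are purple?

97/462

Condition on how many of the transferred balls are purple (from Urn A: 3 purple of 8; then Urn B has 12 total).
  0 purple: C(3,0)C(5,2)/C(8,2) = 5/14; then P = C(5,2)/C(12,2) = 5/33
  1 purple: C(3,1)C(5,1)/C(8,2) = 15/28; then P = C(6,2)/C(12,2) = 5/22
  2 purple: C(3,2)C(5,0)/C(8,2) = 3/28; then P = C(7,2)/C(12,2) = 7/22
P(both purple) = 97/462 ≈ 0.2100.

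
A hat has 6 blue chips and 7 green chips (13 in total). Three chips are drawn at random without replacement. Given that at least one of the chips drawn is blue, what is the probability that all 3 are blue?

20/251

P(all 3 blue) = C(6,3)/C(13,3) = 10/143; P(at least one blue) = 1 − C(7,3)/C(13,3) = 251/286.
Since 'all 3 blue' ⊆ 'at least one blue', P(all 3 | at least one) = 10/143 / 251/286 = 20/251 ≈ 0.0797.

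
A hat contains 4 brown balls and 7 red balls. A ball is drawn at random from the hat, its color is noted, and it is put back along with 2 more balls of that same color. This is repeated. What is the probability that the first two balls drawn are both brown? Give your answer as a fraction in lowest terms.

After a brown draw the hat holds 6 brown out of 13.
P = (4/11)·(6/13) = 24/143 ≈ 0.1678.

24/143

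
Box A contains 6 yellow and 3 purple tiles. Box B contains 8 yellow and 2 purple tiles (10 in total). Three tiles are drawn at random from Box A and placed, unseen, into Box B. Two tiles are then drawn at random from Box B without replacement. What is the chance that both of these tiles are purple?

1/24

Condition on how many of the transferred tiles are purple (from Box A: 3 purple of 9; then Box B has 13 total).
  0 purple: C(3,0)C(6,3)/C(9,3) = 5/21; then P = C(2,2)/C(13,2) = 1/78
  1 purple: C(3,1)C(6,2)/C(9,3) = 15/28; then P = C(3,2)/C(13,2) = 1/26
  2 purple: C(3,2)C(6,1)/C(9,3) = 3/14; then P = C(4,2)/C(13,2) = 1/13
  3 purple: C(3,3)C(6,0)/C(9,3) = 1/84; then P = C(5,2)/C(13,2) = 5/39
P(both purple) = 1/24 ≈ 0.0417.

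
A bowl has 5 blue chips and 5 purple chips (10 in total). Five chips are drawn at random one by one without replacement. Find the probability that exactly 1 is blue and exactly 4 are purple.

25/252

Unordered draws without replacement: count favorable combinations over C(10,5).
Favorable = C(5,1) · C(5,4) = 25; total = C(10,5) = 252.
P = 25/252 = 25/252 ≈ 0.0992.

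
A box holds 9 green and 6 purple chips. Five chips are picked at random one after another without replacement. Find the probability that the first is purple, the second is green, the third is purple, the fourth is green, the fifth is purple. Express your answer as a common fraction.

Multiply the conditional probability of each draw in order, without replacement, so each draw removes one from its color and from the total.
P = (6/15) · (9/14) · (5/13) · (8/12) · (4/11) = 24/1001 ≈ 0.0240.

24/1001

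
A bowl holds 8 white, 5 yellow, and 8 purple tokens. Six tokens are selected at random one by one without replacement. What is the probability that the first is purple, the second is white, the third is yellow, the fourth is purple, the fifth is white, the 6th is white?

7/2907

Multiply the conditional probability of each draw in order, without replacement, so each draw removes one from its color and from the total.
P = (8/21) · (8/20) · (5/19) · (7/18) · (7/17) · (6/16) = 7/2907 ≈ 0.0024.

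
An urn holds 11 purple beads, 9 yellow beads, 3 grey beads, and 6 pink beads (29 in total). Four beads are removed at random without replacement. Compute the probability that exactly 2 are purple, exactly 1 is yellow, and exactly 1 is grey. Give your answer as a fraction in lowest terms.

Unordered draws without replacement: count favorable combinations over C(29,4).
Favorable = C(11,2) · C(9,1) · C(3,1) · C(6,0) = 1485; total = C(29,4) = 23751.
P = 1485/23751 = 165/2639 ≈ 0.0625.

165/2639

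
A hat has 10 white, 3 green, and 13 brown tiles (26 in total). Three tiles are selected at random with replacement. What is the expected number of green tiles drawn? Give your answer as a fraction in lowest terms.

9/26

By linearity of expectation, E[X] = Σ P(draw i is green); each independent draw has P(green) = 3/26.
E[X] = 3 · 3/26 = 9/26 ≈ 0.3462.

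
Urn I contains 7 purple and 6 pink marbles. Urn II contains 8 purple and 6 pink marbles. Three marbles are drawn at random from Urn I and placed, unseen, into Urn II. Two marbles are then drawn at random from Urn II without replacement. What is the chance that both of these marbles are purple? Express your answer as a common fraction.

1085/3536

Condition on how many of the transferred marbles are purple (from Urn I: 7 purple of 13; then Urn II has 17 total).
  0 purple: C(7,0)C(6,3)/C(13,3) = 10/143; then P = C(8,2)/C(17,2) = 7/34
  1 purple: C(7,1)C(6,2)/C(13,3) = 105/286; then P = C(9,2)/C(17,2) = 9/34
  2 purple: C(7,2)C(6,1)/C(13,3) = 63/143; then P = C(10,2)/C(17,2) = 45/136
  3 purple: C(7,3)C(6,0)/C(13,3) = 35/286; then P = C(11,2)/C(17,2) = 55/136
P(both purple) = 1085/3536 ≈ 0.3068.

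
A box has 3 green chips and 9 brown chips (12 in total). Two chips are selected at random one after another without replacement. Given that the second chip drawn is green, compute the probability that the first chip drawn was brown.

9/11

P(first=brown and the second chip drawn is green) = (9/12)·(3/11) = 9/44.
P(the second chip drawn is green) = Σ over first color = 1/22 + 9/44 = 1/4.
By Bayes, P(first=brown | the second chip drawn is green) = 9/44 / 1/4 = 9/11 ≈ 0.8182.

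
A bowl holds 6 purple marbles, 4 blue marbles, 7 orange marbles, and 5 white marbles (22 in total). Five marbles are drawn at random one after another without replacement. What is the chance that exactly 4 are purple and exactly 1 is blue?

10/4389

Unordered draws without replacement: count favorable combinations over C(22,5).
Favorable = C(6,4) · C(4,1) · C(7,0) · C(5,0) = 60; total = C(22,5) = 26334.
P = 60/26334 = 10/4389 ≈ 0.0023.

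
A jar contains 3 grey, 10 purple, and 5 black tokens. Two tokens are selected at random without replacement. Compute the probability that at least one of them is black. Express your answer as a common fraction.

25/51

Use the complement: P(at least one black) = 1 − P(no black).
P(none) = C(13,2)/C(18,2) = 78/153.
So P = 1 − 78/153 = 25/51 ≈ 0.4902.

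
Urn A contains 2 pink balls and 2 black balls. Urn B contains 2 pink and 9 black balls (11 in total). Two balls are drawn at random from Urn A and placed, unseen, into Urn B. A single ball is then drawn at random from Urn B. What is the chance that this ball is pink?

3/13

Condition on how many of the transferred balls are pink (from Urn A: 2 pink of 4; then Urn B has 13 total).
  0 pink: C(2,0)C(2,2)/C(4,2) = 1/6; then P = 2/13
  1 pink: C(2,1)C(2,1)/C(4,2) = 2/3; then P = 3/13
  2 pink: C(2,2)C(2,0)/C(4,2) = 1/6; then P = 4/13
P(pink from Urn B) = 3/13 ≈ 0.2308.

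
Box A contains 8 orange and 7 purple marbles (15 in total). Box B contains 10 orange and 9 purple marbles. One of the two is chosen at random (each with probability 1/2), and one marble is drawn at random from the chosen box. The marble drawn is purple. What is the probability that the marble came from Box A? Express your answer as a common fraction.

P(purple | Box A) = 7/15; P(purple | Box B) = 9/19.
P(purple) = 1/2·7/15 + 1/2·9/19 = 134/285.
By Bayes' rule, P(Box A | purple) = 7/30 / 134/285 = 133/268 ≈ 0.4963.

133/268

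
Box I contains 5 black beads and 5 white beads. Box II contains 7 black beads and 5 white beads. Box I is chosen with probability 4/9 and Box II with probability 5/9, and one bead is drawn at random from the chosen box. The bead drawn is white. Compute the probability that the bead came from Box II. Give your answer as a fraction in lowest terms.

25/49

P(white | Box I) = 1/2; P(white | Box II) = 5/12.
P(white) = 4/9·1/2 + 5/9·5/12 = 49/108.
By Bayes' rule, P(Box II | white) = 25/108 / 49/108 = 25/49 ≈ 0.5102.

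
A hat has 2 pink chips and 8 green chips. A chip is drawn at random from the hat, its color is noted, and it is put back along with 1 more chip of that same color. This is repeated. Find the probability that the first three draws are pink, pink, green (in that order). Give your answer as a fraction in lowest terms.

2/55

Track the composition after each reinforcement of +1.
P = (2/10) · (3/11) · (8/12) = 2/55 ≈ 0.0364.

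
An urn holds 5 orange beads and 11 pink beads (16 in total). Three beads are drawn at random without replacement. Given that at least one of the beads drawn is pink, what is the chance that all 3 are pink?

3/10

P(all 3 pink) = C(11,3)/C(16,3) = 33/112; P(at least one pink) = 1 − C(5,3)/C(16,3) = 55/56.
Since 'all 3 pink' ⊆ 'at least one pink', P(all 3 | at least one) = 33/112 / 55/56 = 3/10 ≈ 0.3000.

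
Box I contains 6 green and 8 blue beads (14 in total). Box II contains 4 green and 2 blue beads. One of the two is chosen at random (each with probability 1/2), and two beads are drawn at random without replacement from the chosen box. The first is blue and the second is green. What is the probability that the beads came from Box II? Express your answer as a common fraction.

91/181

P(E | Box I) = 24/91; P(E | Box II) = 4/15.
P(E) = 1/2·24/91 + 1/2·4/15 = 362/1365.
By Bayes' rule, P(Box II | E) = 2/15 / 362/1365 = 91/181 ≈ 0.5028.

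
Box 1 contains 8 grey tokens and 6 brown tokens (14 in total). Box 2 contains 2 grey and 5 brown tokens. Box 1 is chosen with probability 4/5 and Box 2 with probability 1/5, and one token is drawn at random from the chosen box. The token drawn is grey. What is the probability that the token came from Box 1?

P(grey | Box 1) = 4/7; P(grey | Box 2) = 2/7.
P(grey) = 4/5·4/7 + 1/5·2/7 = 18/35.
By Bayes' rule, P(Box 1 | grey) = 16/35 / 18/35 = 8/9 ≈ 0.8889.

8/9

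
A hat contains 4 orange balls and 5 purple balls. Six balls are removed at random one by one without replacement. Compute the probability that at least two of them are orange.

20/21

Sum the hypergeometric tail for j = 2,…,4 orange balls.
Favorable = C(4,2)·C(5,4) + C(4,3)·C(5,3) + C(4,4)·C(5,2) = 80; total = C(9,6) = 84.
P = 80/84 = 20/21 ≈ 0.9524.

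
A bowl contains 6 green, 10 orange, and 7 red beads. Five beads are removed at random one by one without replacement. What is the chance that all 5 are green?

Unordered draws without replacement: count favorable combinations over C(23,5).
Favorable = C(6,5) · C(10,0) · C(7,0) = 6; total = C(23,5) = 33649.
P = 6/33649 = 6/33649 ≈ 0.0002.

6/33649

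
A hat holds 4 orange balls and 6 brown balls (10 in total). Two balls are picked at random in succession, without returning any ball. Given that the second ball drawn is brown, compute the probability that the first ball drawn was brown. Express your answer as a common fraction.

P(first=brown and the second ball drawn is brown) = (6/10)·(5/9) = 1/3.
P(the second ball drawn is brown) = Σ over first color = 4/15 + 1/3 = 3/5.
By Bayes, P(first=brown | the second ball drawn is brown) = 1/3 / 3/5 = 5/9 ≈ 0.5556.

5/9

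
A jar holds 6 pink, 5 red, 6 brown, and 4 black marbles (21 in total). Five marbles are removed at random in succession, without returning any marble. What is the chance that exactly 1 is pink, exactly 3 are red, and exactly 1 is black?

Unordered draws without replacement: count favorable combinations over C(21,5).
Favorable = C(6,1) · C(5,3) · C(6,0) · C(4,1) = 240; total = C(21,5) = 20349.
P = 240/20349 = 80/6783 ≈ 0.0118.

80/6783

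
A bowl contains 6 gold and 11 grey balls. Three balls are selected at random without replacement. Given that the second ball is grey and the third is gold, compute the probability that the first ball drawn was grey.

2/3

P(first=grey and the second ball is grey and the third is gold) = (11/17)·(10/16)·(6/15) = 11/68.
P(E) = Σ over first color = 11/136 + 11/68 = 33/136.
By Bayes, P(first=grey | E) = 11/68 / 33/136 = 2/3 ≈ 0.6667.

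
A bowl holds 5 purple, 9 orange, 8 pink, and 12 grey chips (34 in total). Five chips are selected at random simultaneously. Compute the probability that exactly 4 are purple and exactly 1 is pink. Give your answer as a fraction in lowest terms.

5/34782

Unordered draws without replacement: count favorable combinations over C(34,5).
Favorable = C(5,4) · C(9,0) · C(8,1) · C(12,0) = 40; total = C(34,5) = 278256.
P = 40/278256 = 5/34782 ≈ 0.0001.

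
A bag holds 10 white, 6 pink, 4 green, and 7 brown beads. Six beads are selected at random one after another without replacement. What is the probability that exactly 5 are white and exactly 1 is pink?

Unordered draws without replacement: count favorable combinations over C(27,6).
Favorable = C(10,5) · C(6,1) · C(4,0) · C(7,0) = 1512; total = C(27,6) = 296010.
P = 1512/296010 = 84/16445 ≈ 0.0051.

84/16445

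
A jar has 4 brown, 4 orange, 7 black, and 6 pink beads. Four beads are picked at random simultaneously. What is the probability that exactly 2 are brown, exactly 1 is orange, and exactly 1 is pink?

Unordered draws without replacement: count favorable combinations over C(21,4).
Favorable = C(4,2) · C(4,1) · C(7,0) · C(6,1) = 144; total = C(21,4) = 5985.
P = 144/5985 = 16/665 ≈ 0.0241.

16/665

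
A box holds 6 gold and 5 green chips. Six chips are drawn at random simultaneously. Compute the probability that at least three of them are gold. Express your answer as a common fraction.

Sum the hypergeometric tail for j = 3,…,6 gold chips.
Favorable = C(6,3)·C(5,3) + C(6,4)·C(5,2) + C(6,5)·C(5,1) + C(6,6)·C(5,0) = 381; total = C(11,6) = 462.
P = 381/462 = 127/154 ≈ 0.8247.

127/154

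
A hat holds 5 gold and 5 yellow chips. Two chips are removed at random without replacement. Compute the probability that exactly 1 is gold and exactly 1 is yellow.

5/9

Unordered draws without replacement: count favorable combinations over C(10,2).
Favorable = C(5,1) · C(5,1) = 25; total = C(10,2) = 45.
P = 25/45 = 5/9 ≈ 0.5556.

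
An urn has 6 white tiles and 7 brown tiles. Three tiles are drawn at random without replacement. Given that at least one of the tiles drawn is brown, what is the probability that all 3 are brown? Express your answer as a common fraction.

P(all 3 brown) = C(7,3)/C(13,3) = 35/286; P(at least one brown) = 1 − C(6,3)/C(13,3) = 133/143.
Since 'all 3 brown' ⊆ 'at least one brown', P(all 3 | at least one) = 35/286 / 133/143 = 5/38 ≈ 0.1316.

5/38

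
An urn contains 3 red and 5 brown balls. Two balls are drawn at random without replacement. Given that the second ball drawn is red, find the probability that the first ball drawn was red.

P(first=red and the second ball drawn is red) = (3/8)·(2/7) = 3/28.
P(the second ball drawn is red) = Σ over first color = 3/28 + 15/56 = 3/8.
By Bayes, P(first=red | the second ball drawn is red) = 3/28 / 3/8 = 2/7 ≈ 0.2857.

2/7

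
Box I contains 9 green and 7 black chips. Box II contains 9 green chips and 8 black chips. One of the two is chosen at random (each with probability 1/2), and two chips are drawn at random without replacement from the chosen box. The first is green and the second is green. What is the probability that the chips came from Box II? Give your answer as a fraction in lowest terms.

P(E | Box I) = 3/10; P(E | Box II) = 9/34.
P(E) = 1/2·3/10 + 1/2·9/34 = 24/85.
By Bayes' rule, P(Box II | E) = 9/68 / 24/85 = 15/32 ≈ 0.4688.

15/32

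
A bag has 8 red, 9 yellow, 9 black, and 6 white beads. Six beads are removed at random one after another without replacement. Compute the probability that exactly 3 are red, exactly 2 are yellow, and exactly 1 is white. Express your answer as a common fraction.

12/899

Unordered draws without replacement: count favorable combinations over C(32,6).
Favorable = C(8,3) · C(9,2) · C(9,0) · C(6,1) = 12096; total = C(32,6) = 906192.
P = 12096/906192 = 12/899 ≈ 0.0133.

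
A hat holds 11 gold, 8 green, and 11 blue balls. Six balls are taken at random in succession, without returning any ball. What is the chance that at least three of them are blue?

15037/39585

Sum the hypergeometric tail for j = 3,…,6 blue balls.
Favorable = C(11,3)·C(19,3) + C(11,4)·C(19,2) + C(11,5)·C(19,1) + C(11,6)·C(19,0) = 225555; total = C(30,6) = 593775.
P = 225555/593775 = 15037/39585 ≈ 0.3799.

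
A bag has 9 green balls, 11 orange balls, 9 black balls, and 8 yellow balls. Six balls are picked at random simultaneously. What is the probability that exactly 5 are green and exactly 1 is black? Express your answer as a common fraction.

27/55352

Unordered draws without replacement: count favorable combinations over C(37,6).
Favorable = C(9,5) · C(11,0) · C(9,1) · C(8,0) = 1134; total = C(37,6) = 2324784.
P = 1134/2324784 = 27/55352 ≈ 0.0005.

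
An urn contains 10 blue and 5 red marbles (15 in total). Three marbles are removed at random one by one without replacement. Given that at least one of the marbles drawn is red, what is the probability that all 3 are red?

P(all 3 red) = C(5,3)/C(15,3) = 2/91; P(at least one red) = 1 − C(10,3)/C(15,3) = 67/91.
Since 'all 3 red' ⊆ 'at least one red', P(all 3 | at least one) = 2/91 / 67/91 = 2/67 ≈ 0.0299.

2/67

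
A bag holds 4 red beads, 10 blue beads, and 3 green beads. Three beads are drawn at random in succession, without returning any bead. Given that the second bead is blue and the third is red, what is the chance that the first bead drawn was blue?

3/5

P(first=blue and the second bead is blue and the third is red) = (10/17)·(9/16)·(4/15) = 3/34.
P(E) = Σ over first color = 1/34 + 3/34 + 1/34 = 5/34.
By Bayes, P(first=blue | E) = 3/34 / 5/34 = 3/5 ≈ 0.6000.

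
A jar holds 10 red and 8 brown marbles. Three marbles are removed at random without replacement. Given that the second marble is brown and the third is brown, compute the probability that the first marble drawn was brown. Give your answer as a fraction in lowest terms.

P(first=brown and the second marble is brown and the third is brown) = (8/18)·(7/17)·(6/16) = 7/102.
P(E) = Σ over first color = 35/306 + 7/102 = 28/153.
By Bayes, P(first=brown | E) = 7/102 / 28/153 = 3/8 ≈ 0.3750.

3/8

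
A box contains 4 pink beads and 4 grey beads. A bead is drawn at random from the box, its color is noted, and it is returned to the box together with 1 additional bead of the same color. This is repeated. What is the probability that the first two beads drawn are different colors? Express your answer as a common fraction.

Either grey then pink, or pink then grey; after the first draw the total is 9.
P = (4/8)·(4/9) + (4/8)·(4/9) = 4/9 ≈ 0.4444.

4/9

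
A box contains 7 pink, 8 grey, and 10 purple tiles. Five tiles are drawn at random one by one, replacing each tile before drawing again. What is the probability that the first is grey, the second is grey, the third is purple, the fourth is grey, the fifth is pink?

Multiply the conditional probability of each draw in order, with replacement (the composition resets each draw).
P = (8/25) · (8/25) · (10/25) · (8/25) · (7/25) = 7168/1953125 ≈ 0.0037.

7168/1953125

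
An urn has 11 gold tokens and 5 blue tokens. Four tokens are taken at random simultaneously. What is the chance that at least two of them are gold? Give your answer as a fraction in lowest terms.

Sum the hypergeometric tail for j = 2,…,4 gold tokens.
Favorable = C(11,2)·C(5,2) + C(11,3)·C(5,1) + C(11,4)·C(5,0) = 1705; total = C(16,4) = 1820.
P = 1705/1820 = 341/364 ≈ 0.9368.

341/364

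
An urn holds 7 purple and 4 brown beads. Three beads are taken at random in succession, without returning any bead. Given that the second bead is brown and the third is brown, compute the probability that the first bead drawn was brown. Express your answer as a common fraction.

P(first=brown and the second bead is brown and the third is brown) = (4/11)·(3/10)·(2/9) = 4/165.
P(E) = Σ over first color = 14/165 + 4/165 = 6/55.
By Bayes, P(first=brown | E) = 4/165 / 6/55 = 2/9 ≈ 0.2222.

2/9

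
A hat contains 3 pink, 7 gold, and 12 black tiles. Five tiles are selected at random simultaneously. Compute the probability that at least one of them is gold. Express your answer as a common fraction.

101/114

Use the complement: P(at least one gold) = 1 − P(no gold).
P(none) = C(15,5)/C(22,5) = 3003/26334.
So P = 1 − 3003/26334 = 101/114 ≈ 0.8860.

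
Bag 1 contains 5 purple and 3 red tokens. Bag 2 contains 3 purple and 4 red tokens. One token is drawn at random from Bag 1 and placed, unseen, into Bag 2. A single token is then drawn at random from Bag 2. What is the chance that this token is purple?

29/64

Condition on how many of the transferred tokens are purple (from Bag 1: 5 purple of 8; then Bag 2 has 8 total).
  0 purple: C(5,0)C(3,1)/C(8,1) = 3/8; then P = 3/8
  1 purple: C(5,1)C(3,0)/C(8,1) = 5/8; then P = 4/8
P(purple from Bag 2) = 29/64 ≈ 0.4531.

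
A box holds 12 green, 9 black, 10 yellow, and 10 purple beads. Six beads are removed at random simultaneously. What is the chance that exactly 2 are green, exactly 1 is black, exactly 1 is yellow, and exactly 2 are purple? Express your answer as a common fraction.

22275/374699

Unordered draws without replacement: count favorable combinations over C(41,6).
Favorable = C(12,2) · C(9,1) · C(10,1) · C(10,2) = 267300; total = C(41,6) = 4496388.
P = 267300/4496388 = 22275/374699 ≈ 0.0594.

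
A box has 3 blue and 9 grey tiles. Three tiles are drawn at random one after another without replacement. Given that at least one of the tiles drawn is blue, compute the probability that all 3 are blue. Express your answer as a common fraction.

1/136

P(all 3 blue) = C(3,3)/C(12,3) = 1/220; P(at least one blue) = 1 − C(9,3)/C(12,3) = 34/55.
Since 'all 3 blue' ⊆ 'at least one blue', P(all 3 | at least one) = 1/220 / 34/55 = 1/136 ≈ 0.0074.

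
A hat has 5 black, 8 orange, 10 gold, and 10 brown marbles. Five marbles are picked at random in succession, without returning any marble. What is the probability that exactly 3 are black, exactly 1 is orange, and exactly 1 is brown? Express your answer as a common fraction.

100/29667

Unordered draws without replacement: count favorable combinations over C(33,5).
Favorable = C(5,3) · C(8,1) · C(10,0) · C(10,1) = 800; total = C(33,5) = 237336.
P = 800/237336 = 100/29667 ≈ 0.0034.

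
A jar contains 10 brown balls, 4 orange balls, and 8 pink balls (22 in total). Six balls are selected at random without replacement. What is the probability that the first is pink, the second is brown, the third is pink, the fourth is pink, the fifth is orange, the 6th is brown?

Multiply the conditional probability of each draw in order, without replacement, so each draw removes one from its color and from the total.
P = (8/22) · (10/21) · (7/20) · (6/19) · (4/18) · (9/17) = 8/3553 ≈ 0.0023.

8/3553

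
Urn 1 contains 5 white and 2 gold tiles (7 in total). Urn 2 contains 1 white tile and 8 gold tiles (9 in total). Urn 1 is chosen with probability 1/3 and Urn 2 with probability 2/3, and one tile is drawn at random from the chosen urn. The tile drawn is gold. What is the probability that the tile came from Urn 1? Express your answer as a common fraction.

9/65

P(gold | Urn 1) = 2/7; P(gold | Urn 2) = 8/9.
P(gold) = 1/3·2/7 + 2/3·8/9 = 130/189.
By Bayes' rule, P(Urn 1 | gold) = 2/21 / 130/189 = 9/65 ≈ 0.1385.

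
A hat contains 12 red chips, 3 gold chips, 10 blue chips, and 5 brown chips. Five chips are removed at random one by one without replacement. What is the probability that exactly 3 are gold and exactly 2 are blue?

Unordered draws without replacement: count favorable combinations over C(30,5).
Favorable = C(12,0) · C(3,3) · C(10,2) · C(5,0) = 45; total = C(30,5) = 142506.
P = 45/142506 = 5/15834 ≈ 0.0003.

5/15834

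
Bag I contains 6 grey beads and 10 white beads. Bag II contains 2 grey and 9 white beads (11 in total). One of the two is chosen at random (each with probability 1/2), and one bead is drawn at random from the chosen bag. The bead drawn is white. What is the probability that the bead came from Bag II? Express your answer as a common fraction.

72/127

P(white | Bag I) = 5/8; P(white | Bag II) = 9/11.
P(white) = 1/2·5/8 + 1/2·9/11 = 127/176.
By Bayes' rule, P(Bag II | white) = 9/22 / 127/176 = 72/127 ≈ 0.5669.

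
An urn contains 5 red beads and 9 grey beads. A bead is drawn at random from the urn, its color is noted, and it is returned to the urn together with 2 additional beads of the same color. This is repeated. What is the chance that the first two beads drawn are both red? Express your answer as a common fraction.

After a red draw the urn holds 7 red out of 16.
P = (5/14)·(7/16) = 5/32 ≈ 0.1562.

5/32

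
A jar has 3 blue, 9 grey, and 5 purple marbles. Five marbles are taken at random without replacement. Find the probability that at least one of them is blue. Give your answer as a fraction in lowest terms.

Use the complement: P(at least one blue) = 1 − P(no blue).
P(none) = C(14,5)/C(17,5) = 2002/6188.
So P = 1 − 2002/6188 = 23/34 ≈ 0.6765.

23/34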